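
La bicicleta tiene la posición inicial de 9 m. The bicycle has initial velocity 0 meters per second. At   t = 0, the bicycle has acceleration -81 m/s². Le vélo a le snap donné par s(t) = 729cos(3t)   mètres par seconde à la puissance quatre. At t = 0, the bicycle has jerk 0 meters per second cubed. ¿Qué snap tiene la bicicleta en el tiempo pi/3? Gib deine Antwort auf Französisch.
Nous avons le snap s(t) = 729·cos(3·t). En substituant t = pi/3: s(pi/3) = -729.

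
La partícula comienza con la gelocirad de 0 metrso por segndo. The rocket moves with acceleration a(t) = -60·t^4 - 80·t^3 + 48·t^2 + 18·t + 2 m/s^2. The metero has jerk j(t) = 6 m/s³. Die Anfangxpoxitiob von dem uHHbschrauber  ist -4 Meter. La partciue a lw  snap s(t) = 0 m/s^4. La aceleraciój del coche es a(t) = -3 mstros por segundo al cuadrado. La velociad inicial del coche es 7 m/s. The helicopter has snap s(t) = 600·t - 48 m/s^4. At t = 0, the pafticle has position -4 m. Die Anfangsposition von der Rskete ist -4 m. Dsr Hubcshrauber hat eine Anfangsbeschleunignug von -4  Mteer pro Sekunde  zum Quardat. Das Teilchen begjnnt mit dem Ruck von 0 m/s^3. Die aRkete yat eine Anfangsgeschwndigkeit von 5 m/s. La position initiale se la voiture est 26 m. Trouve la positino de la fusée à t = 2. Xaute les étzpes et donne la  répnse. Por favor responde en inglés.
At t = 2, x = -158.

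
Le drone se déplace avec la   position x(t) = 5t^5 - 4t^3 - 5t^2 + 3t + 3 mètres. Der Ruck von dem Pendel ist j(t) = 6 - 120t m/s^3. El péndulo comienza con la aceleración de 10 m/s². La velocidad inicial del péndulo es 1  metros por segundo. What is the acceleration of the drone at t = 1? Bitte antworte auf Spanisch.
Partiendo de la posición x(t) = 5·t^5 - 4·t^3 - 5·t^2 + 3·t + 3, tomamos 2 derivadas. Tomando d/dt de x(t), encontramos v(t) = 25·t^4 - 12·t^2 - 10·t + 3. Tomando d/dt de v(t), encontramos a(t) = 100·t^3 - 24·t - 10. De la ecuación de la aceleración a(t) = 100·t^3 - 24·t - 10, sustituimos t = 1 para obtener a = 66.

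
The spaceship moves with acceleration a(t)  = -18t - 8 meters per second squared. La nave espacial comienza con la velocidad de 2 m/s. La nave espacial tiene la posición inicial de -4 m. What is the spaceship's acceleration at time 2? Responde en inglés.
We have acceleration a(t) = -18·t - 8. Substituting t = 2: a(2) = -44.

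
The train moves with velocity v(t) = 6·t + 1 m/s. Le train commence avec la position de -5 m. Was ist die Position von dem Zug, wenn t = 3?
Wir müssen unsere Gleichung für die Geschwindigkeit v(t) = 6·t + 1 1-mal integrieren. Durch Integration von der Geschwindigkeit und Verwendung der Anfangsbedingung x(0) = -5, erhalten wir x(t) = 3·t^2 + t - 5. Aus der Gleichung für die Position x(t) = 3·t^2 + t - 5, setzen wir t = 3 ein und erhalten x = 25.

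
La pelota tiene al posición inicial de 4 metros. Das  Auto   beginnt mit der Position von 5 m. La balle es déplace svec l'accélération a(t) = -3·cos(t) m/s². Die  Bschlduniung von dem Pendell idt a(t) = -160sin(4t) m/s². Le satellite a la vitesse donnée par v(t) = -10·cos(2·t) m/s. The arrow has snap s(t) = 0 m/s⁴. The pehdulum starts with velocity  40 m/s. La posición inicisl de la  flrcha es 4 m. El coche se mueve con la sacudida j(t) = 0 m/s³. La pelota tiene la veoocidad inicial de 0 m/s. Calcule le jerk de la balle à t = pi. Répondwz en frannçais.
Pour résoudre ceci, nous devons prendre 1 dérivée de notre équation de l'accélération a(t) = -3·cos(t). En dérivant l'accélération, nous obtenons le jerk: j(t) = 3·sin(t). En utilisant j(t) = 3·sin(t) et en substituant t = pi, nous trouvons j = 0.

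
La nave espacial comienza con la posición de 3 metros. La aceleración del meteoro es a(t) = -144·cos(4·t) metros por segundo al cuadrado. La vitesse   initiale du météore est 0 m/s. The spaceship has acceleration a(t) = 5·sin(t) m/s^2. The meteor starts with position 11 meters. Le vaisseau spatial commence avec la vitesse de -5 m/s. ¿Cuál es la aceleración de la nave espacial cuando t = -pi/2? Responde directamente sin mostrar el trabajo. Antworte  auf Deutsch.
Die Beschleunigung bei t = -pi/2 ist a = -5.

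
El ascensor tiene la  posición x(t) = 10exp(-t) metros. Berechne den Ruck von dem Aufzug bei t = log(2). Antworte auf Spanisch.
Debemos derivar nuestra ecuación de la posición x(t) = 10·exp(-t) 3 veces. Tomando d/dt de x(t), encontramos v(t) = -10·exp(-t). Derivando la velocidad, obtenemos la aceleración: a(t) = 10·exp(-t). Derivando la aceleración, obtenemos la sacudida: j(t) = -10·exp(-t). Usando j(t) = -10·exp(-t) y sustituyendo t = log(2), encontramos j = -5.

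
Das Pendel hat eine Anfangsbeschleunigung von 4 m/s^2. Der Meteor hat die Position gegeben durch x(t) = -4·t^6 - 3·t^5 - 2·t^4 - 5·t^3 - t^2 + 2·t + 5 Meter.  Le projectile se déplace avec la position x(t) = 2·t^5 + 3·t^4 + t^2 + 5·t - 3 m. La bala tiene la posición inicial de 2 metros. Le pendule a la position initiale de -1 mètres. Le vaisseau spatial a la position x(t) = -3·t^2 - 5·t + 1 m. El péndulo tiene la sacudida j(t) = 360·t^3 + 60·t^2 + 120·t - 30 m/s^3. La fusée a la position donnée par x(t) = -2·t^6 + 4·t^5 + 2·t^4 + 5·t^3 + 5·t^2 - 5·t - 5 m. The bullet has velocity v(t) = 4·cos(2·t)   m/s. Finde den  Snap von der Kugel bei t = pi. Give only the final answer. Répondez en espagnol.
La respuesta es 0.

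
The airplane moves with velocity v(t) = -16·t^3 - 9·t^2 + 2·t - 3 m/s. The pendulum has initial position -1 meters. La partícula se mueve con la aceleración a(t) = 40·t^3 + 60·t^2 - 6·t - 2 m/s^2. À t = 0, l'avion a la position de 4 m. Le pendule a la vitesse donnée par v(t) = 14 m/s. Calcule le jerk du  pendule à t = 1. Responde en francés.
Pour résoudre ceci, nous devons prendre 2 dérivées de notre équation de la vitesse v(t) = 14. En prenant d/dt de v(t), nous trouvons a(t) = 0. En prenant d/dt de a(t), nous trouvons j(t) = 0. En utilisant j(t) = 0 et en substituant t = 1, nous trouvons j = 0.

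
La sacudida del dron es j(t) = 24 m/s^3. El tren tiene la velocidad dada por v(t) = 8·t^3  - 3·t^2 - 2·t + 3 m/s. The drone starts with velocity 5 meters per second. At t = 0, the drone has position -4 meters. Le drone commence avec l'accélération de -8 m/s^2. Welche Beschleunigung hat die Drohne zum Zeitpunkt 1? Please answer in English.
Starting from jerk j(t) = 24, we take 1 integral. The integral of jerk, with a(0) = -8, gives acceleration: a(t) = 24·t - 8. Using a(t) = 24·t - 8 and substituting t = 1, we find a = 16.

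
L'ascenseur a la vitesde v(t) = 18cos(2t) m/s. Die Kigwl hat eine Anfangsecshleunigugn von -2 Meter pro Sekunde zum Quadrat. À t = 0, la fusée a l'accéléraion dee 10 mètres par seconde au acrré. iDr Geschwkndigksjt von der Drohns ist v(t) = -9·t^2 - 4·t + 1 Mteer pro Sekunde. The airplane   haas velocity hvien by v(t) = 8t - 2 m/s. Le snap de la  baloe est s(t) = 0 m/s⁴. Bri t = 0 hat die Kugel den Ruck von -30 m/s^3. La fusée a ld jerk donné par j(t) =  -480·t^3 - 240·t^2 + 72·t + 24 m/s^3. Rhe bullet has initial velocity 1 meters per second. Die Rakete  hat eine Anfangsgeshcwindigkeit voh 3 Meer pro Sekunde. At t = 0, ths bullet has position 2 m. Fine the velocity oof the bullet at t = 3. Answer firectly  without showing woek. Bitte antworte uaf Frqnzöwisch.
v(3) = -140.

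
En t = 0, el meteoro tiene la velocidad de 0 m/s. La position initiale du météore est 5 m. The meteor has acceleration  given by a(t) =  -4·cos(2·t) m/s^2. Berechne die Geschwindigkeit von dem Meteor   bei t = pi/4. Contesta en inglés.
Starting from acceleration a(t) = -4·cos(2·t), we take 1 antiderivative. Finding the integral of a(t) and using v(0) = 0: v(t) = -2·sin(2·t). Using v(t) = -2·sin(2·t) and substituting t = pi/4, we find v = -2.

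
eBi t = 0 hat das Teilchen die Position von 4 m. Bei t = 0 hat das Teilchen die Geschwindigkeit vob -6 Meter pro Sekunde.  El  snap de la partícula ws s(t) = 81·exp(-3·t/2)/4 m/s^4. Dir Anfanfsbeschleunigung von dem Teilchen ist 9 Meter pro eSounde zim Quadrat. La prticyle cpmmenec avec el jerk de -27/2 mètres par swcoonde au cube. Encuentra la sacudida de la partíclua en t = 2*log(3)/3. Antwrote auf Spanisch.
Necesitamos integrar nuestra ecuación del snap s(t) = 81·exp(-3·t/2)/4 1 vez. La integral del snap, con j(0) = -27/2, da la sacudida: j(t) = -27·exp(-3·t/2)/2. Tenemos la sacudida j(t) = -27·exp(-3·t/2)/2. Sustituyendo t = 2*log(3)/3: j(2*log(3)/3) = -9/2.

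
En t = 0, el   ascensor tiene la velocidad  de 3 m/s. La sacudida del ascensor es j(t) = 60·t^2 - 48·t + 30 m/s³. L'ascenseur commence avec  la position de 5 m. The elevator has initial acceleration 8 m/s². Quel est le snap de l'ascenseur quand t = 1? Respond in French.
Nous devons dériver notre équation du jerk j(t) = 60·t^2 - 48·t + 30 1 fois. La dérivée du jerk donne le snap: s(t) = 120·t - 48. Nous avons le snap s(t) = 120·t - 48. En substituant t = 1: s(1) = 72.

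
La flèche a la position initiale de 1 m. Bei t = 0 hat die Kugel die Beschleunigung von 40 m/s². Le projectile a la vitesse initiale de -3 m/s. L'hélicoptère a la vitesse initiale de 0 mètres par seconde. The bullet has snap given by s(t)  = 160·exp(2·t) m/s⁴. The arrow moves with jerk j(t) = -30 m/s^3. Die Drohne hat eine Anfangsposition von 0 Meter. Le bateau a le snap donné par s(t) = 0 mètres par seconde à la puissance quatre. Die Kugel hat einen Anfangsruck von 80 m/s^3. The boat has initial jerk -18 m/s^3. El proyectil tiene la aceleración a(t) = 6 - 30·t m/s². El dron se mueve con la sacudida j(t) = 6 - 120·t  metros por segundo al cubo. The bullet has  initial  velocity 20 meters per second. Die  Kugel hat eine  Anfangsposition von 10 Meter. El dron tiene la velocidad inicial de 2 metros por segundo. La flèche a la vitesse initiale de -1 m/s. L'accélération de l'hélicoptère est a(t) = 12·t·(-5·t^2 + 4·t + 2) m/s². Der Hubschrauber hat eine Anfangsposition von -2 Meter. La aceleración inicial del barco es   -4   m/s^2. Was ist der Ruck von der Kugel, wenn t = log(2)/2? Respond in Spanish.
Partiendo del snap s(t) = 160·exp(2·t), tomamos 1 integral. La antiderivada del snap, con j(0) = 80, da la sacudida: j(t) = 80·exp(2·t). Tenemos la sacudida j(t) = 80·exp(2·t). Sustituyendo t = log(2)/2: j(log(2)/2) = 160.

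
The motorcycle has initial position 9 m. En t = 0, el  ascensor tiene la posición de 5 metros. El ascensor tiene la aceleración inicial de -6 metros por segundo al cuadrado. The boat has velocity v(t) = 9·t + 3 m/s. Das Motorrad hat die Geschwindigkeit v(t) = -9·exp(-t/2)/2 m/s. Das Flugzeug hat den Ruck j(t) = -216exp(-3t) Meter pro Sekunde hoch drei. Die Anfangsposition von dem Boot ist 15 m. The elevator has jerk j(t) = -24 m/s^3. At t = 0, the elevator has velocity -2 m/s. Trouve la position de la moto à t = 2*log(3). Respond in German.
Um dies zu lösen, müssen wir 1 Stammfunktion unserer Gleichung für die Geschwindigkeit v(t) = -9·exp(-t/2)/2 finden. Das Integral von der Geschwindigkeit ist die Position. Mit x(0) = 9 erhalten wir x(t) = 9·exp(-t/2). Mit x(t) = 9·exp(-t/2) und Einsetzen von t = 2*log(3), finden wir x = 3.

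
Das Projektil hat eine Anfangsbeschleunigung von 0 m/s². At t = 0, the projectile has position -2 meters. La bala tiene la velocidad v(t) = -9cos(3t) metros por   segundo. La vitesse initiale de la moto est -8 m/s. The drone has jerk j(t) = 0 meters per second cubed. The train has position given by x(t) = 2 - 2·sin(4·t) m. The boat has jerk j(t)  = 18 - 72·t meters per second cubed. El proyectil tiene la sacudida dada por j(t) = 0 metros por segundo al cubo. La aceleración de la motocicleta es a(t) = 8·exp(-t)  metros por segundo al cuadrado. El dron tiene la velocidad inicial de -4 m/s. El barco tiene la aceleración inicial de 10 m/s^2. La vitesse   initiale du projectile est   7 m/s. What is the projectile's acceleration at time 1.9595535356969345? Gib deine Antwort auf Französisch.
En partant du jerk j(t) = 0, nous prenons 1 intégrale. La primitive du jerk est l'accélération. En utilisant a(0) = 0, nous obtenons a(t) = 0. En utilisant a(t) = 0 et en substituant t = 1.9595535356969345, nous trouvons a = 0.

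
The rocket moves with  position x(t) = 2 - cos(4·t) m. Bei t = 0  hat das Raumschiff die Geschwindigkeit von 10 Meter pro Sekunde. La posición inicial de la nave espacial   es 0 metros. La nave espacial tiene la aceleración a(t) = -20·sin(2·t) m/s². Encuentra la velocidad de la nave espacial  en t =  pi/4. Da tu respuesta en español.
Para resolver esto, necesitamos tomar 1 integral de nuestra ecuación de la aceleración a(t) = -20·sin(2·t). Integrando la aceleración y usando la condición inicial v(0) = 10, obtenemos v(t) = 10·cos(2·t). De la ecuación de la velocidad v(t) = 10·cos(2·t), sustituimos t = pi/4 para obtener v = 0.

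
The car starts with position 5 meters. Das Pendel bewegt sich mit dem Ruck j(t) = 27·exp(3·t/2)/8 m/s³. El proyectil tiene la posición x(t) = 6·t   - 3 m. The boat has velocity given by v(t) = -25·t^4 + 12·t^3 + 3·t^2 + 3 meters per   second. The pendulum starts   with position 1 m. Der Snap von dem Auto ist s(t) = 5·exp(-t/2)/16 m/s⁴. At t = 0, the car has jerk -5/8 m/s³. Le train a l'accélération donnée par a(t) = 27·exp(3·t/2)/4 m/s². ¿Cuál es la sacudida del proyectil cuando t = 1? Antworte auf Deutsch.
Um dies zu lösen, müssen wir 3 Ableitungen unserer Gleichung für die Position x(t) = 6·t - 3 nehmen. Durch Ableiten von der Position erhalten wir die Geschwindigkeit: v(t) = 6. Durch Ableiten von der Geschwindigkeit erhalten wir die Beschleunigung: a(t) = 0. Die Ableitung von der Beschleunigung ergibt den Ruck: j(t) = 0. Mit j(t) = 0 und Einsetzen von t = 1, finden wir j = 0.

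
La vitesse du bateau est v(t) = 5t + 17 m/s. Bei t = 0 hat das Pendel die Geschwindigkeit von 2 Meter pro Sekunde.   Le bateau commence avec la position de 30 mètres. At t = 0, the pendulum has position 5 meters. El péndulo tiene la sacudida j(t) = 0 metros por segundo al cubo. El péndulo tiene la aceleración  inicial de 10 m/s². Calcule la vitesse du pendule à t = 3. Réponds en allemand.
Wir müssen unsere Gleichung für den Ruck j(t) = 0 2-mal integrieren. Durch Integration von dem Ruck und Verwendung der Anfangsbedingung a(0) = 10, erhalten wir a(t) = 10. Mit ∫a(t)dt und Anwendung von v(0) = 2, finden wir v(t) = 10·t + 2. Mit v(t) = 10·t + 2 und Einsetzen von t = 3, finden wir v = 32.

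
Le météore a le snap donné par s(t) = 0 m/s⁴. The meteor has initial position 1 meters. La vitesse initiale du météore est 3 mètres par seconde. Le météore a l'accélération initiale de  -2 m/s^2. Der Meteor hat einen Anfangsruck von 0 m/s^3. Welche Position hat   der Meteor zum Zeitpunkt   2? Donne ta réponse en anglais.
We must find the integral of our snap equation s(t) = 0 4 times. Finding the antiderivative of s(t) and using j(0) = 0: j(t) = 0. The antiderivative of jerk, with a(0) = -2, gives acceleration: a(t) = -2. Finding the antiderivative of a(t) and using v(0) = 3: v(t) = 3 - 2·t. Finding the integral of v(t) and using x(0) = 1: x(t) = -t^2 + 3·t + 1. We have position x(t) = -t^2 + 3·t + 1. Substituting t = 2: x(2) = 3.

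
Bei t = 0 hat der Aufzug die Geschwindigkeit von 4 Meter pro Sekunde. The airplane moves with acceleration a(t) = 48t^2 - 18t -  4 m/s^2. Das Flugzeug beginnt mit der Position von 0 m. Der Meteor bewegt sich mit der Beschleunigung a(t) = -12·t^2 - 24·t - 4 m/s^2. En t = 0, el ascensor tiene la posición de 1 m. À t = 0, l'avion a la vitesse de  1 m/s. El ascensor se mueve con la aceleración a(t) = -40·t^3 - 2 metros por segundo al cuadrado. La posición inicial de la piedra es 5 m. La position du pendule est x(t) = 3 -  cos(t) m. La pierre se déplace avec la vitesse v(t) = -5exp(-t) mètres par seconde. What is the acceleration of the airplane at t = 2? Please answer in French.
De l'équation de l'accélération a(t) = 48·t^2 - 18·t - 4, nous substituons t = 2 pour obtenir a = 152.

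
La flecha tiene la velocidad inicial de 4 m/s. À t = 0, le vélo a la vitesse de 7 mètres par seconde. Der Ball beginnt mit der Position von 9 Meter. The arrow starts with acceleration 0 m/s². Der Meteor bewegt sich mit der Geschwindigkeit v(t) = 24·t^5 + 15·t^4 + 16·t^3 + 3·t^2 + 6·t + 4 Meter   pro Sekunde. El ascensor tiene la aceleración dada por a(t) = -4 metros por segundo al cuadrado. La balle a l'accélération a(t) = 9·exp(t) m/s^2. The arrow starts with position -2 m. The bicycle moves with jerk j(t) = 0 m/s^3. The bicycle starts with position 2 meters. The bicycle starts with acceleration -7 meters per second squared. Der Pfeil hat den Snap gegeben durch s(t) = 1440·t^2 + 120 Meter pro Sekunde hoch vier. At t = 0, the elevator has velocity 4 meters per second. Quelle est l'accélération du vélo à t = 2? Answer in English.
We must find the integral of our jerk equation j(t) = 0 1 time. Taking ∫j(t)dt and applying a(0) = -7, we find a(t) = -7. From the given acceleration equation a(t) = -7, we substitute t = 2 to get a = -7.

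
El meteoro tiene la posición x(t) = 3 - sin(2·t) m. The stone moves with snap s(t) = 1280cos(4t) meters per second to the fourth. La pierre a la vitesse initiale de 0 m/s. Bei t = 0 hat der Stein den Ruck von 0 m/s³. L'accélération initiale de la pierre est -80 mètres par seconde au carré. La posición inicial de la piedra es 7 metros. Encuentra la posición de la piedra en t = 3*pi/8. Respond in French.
En partant du snap s(t) = 1280·cos(4·t), nous prenons 4 intégrales. En intégrant le snap et en utilisant la condition initiale j(0) = 0, nous obtenons j(t) = 320·sin(4·t). En intégrant le jerk et en utilisant la condition initiale a(0) = -80, nous obtenons a(t) = -80·cos(4·t). L'intégrale de l'accélération est la vitesse. En utilisant v(0) = 0, nous obtenons v(t) = -20·sin(4·t). En intégrant la vitesse et en utilisant la condition initiale x(0) = 7, nous obtenons x(t) = 5·cos(4·t) + 2. De l'équation de la position x(t) = 5·cos(4·t) + 2, nous substituons t = 3*pi/8 pour obtenir x = 2.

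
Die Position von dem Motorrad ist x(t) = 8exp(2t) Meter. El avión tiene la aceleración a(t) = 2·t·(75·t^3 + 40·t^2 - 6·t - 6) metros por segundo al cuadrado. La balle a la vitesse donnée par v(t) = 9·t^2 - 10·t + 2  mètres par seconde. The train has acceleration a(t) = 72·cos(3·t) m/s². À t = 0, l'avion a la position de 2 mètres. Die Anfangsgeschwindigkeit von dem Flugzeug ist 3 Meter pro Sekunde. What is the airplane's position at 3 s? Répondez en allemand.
Wir müssen unsere Gleichung für die Beschleunigung a(t) = 2·t·(75·t^3 + 40·t^2 - 6·t - 6) 2-mal integrieren. Die Stammfunktion von der Beschleunigung ist die Geschwindigkeit. Mit v(0) = 3 erhalten wir v(t) = 30·t^5 + 20·t^4 - 4·t^3 - 6·t^2 + 3. Das Integral von der Geschwindigkeit, mit x(0) = 2, ergibt die Position: x(t) = 5·t^6 + 4·t^5 - t^4 - 2·t^3 + 3·t + 2. Mit x(t) = 5·t^6 + 4·t^5 - t^4 - 2·t^3 + 3·t + 2 und Einsetzen von t = 3, finden wir x = 4493.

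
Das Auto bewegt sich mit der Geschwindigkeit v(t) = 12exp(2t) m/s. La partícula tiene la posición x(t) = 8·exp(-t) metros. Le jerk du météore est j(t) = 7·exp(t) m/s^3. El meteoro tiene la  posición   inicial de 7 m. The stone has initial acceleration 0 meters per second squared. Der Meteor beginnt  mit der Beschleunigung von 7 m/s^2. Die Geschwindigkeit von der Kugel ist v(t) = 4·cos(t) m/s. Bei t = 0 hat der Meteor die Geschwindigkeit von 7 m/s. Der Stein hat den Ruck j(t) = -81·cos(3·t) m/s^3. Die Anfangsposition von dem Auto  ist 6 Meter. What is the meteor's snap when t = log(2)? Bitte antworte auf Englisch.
Starting from jerk j(t) = 7·exp(t), we take 1 derivative. Taking d/dt of j(t), we find s(t) = 7·exp(t). We have snap s(t) = 7·exp(t). Substituting t = log(2): s(log(2)) = 14.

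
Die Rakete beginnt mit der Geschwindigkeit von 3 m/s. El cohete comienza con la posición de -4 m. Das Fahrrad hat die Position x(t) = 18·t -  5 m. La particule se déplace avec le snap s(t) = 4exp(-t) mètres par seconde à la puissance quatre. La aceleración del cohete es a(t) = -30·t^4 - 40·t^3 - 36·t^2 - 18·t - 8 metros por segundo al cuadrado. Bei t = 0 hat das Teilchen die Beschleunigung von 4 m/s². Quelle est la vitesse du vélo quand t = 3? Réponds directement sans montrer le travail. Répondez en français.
La vitesse à t = 3 est v = 18.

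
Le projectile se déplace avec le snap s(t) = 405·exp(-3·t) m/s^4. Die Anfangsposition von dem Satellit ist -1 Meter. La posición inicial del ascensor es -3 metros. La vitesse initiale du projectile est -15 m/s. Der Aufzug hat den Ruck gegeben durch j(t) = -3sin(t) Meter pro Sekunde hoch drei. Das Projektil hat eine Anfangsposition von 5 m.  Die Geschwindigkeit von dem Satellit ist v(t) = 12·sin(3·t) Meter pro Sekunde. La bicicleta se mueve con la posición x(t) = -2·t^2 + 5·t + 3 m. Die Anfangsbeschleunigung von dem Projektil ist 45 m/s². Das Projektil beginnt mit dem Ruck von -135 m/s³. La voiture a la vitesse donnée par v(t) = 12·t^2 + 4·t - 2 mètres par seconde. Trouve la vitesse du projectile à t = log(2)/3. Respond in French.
Pour résoudre ceci, nous devons prendre 3 primitives de notre équation du snap s(t) = 405·exp(-3·t). L'intégrale du snap, avec j(0) = -135, donne le jerk: j(t) = -135·exp(-3·t). L'intégrale du jerk est l'accélération. En utilisant a(0) = 45, nous obtenons a(t) = 45·exp(-3·t). L'intégrale de l'accélération est la vitesse. En utilisant v(0) = -15, nous obtenons v(t) = -15·exp(-3·t). En utilisant v(t) = -15·exp(-3·t) et en substituant t = log(2)/3, nous trouvons v = -15/2.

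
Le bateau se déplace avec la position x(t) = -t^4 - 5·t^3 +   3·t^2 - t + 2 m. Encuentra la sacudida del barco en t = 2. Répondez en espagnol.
Debemos derivar nuestra ecuación de la posición x(t) = -t^4 - 5·t^3 + 3·t^2 - t + 2 3 veces. Derivando la posición, obtenemos la velocidad: v(t) = -4·t^3 - 15·t^2 + 6·t - 1. Derivando la velocidad, obtenemos la aceleración: a(t) = -12·t^2 - 30·t + 6. La derivada de la aceleración da la sacudida: j(t) = -24·t - 30. Usando j(t) = -24·t - 30 y sustituyendo t = 2, encontramos j = -78.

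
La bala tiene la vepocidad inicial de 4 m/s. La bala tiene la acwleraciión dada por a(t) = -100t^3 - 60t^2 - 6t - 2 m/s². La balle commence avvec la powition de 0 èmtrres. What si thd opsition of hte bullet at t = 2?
To find the answer, we compute 2 integrals of a(t) = -100·t^3 - 60·t^2 - 6·t - 2. Taking ∫a(t)dt and applying v(0) = 4, we find v(t) = -25·t^4 - 20·t^3 - 3·t^2 - 2·t + 4. Finding the integral of v(t) and using x(0) = 0: x(t) = -5·t^5 - 5·t^4 - t^3 - t^2 + 4·t. Using x(t) = -5·t^5 - 5·t^4 - t^3 - t^2 + 4·t and substituting t = 2, we find x = -244.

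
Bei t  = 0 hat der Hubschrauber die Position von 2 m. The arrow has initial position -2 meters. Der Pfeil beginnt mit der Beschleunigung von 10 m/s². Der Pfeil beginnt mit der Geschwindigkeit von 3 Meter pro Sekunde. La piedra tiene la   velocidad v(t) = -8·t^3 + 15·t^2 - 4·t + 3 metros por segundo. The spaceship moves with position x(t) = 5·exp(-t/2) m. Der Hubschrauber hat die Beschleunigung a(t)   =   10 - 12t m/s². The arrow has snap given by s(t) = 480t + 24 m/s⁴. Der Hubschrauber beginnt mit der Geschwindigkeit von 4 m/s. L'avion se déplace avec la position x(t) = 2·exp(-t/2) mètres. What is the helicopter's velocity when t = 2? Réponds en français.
Nous devons intégrer notre équation de l'accélération a(t) = 10 - 12·t 1 fois. En prenant ∫a(t)dt et en appliquant v(0) = 4, nous trouvons v(t) = -6·t^2 + 10·t + 4. Nous avons la vitesse v(t) = -6·t^2 + 10·t + 4. En substituant t = 2: v(2) = 0.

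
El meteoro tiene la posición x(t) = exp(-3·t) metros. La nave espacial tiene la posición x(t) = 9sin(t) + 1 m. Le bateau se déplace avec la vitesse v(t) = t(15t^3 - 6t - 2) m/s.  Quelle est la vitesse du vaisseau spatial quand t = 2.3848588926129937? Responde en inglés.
Starting from position x(t) = 9·sin(t) + 1, we take 1 derivative. The derivative of position gives velocity: v(t) = 9·cos(t). From the given velocity equation v(t) = 9·cos(t), we substitute t = 2.3848588926129937 to get v = -6.54374090214940.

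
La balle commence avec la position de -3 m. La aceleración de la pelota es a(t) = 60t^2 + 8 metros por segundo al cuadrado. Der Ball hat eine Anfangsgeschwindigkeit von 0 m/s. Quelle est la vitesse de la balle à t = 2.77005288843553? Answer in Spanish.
Necesitamos integrar nuestra ecuación de la aceleración a(t) = 60·t^2 + 8 1 vez. La integral de la aceleración es la velocidad. Usando v(0) = 0, obtenemos v(t) = 20·t^3 + 8·t. Usando v(t) = 20·t^3 + 8·t y sustituyendo t = 2.77005288843553, encontramos v = 447.263432032998.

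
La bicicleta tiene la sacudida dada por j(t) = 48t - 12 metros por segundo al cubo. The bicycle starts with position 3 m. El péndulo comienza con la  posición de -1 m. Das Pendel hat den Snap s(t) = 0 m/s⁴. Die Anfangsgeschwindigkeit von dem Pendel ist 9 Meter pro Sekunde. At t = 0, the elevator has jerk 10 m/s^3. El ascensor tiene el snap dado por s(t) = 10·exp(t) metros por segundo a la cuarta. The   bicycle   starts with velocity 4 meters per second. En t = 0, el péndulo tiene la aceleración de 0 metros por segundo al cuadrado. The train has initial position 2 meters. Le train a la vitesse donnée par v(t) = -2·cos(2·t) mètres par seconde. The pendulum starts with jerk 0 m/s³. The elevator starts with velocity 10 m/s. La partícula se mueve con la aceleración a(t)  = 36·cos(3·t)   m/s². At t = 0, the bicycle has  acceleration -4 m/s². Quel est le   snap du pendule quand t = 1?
En utilisant s(t) = 0 et en substituant t = 1, nous trouvons s = 0.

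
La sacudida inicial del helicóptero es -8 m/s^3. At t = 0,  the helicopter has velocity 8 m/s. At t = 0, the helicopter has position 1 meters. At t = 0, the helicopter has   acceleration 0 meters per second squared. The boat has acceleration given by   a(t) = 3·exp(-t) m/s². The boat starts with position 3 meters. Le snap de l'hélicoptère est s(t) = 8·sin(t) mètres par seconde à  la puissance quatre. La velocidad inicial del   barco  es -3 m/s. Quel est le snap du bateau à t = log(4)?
Pour résoudre ceci, nous devons prendre 2 dérivées de notre équation de l'accélération a(t) = 3·exp(-t). En prenant d/dt de a(t), nous trouvons j(t) = -3·exp(-t). En prenant d/dt de j(t), nous trouvons s(t) = 3·exp(-t). En utilisant s(t) = 3·exp(-t) et en substituant t = log(4), nous trouvons s = 3/4.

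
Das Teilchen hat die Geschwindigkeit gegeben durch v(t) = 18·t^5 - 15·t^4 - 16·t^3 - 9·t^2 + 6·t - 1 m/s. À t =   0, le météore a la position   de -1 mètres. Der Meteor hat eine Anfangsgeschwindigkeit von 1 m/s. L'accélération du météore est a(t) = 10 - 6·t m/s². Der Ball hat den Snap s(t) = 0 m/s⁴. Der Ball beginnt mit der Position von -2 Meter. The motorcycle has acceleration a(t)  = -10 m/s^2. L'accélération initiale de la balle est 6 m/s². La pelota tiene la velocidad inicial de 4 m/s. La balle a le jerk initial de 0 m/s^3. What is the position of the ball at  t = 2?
To find the answer, we compute 4 integrals of s(t) = 0. The antiderivative of snap, with j(0) = 0, gives jerk: j(t) = 0. Taking ∫j(t)dt and applying a(0) = 6, we find a(t) = 6. Integrating acceleration and using the initial condition v(0) = 4, we get v(t) = 6·t + 4. Integrating velocity and using the initial condition x(0) = -2, we get x(t) = 3·t^2 + 4·t - 2. From the given position equation x(t) = 3·t^2 + 4·t - 2, we substitute t = 2 to get x = 18.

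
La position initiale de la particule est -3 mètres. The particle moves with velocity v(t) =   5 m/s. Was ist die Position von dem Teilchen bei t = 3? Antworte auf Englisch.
Starting from velocity v(t) = 5, we take 1 antiderivative. Integrating velocity and using the initial condition x(0) = -3, we get x(t) = 5·t - 3. From the given position equation x(t) = 5·t - 3, we substitute t = 3 to get x = 12.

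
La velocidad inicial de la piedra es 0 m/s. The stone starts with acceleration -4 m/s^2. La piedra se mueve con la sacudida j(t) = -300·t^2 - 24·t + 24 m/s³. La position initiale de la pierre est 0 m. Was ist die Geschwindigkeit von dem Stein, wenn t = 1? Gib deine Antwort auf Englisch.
To find the answer, we compute 2 antiderivatives of j(t) = -300·t^2 - 24·t + 24. Taking ∫j(t)dt and applying a(0) = -4, we find a(t) = -100·t^3 - 12·t^2 + 24·t - 4. Integrating acceleration and using the initial condition v(0) = 0, we get v(t) = t·(-25·t^3 - 4·t^2 + 12·t - 4). From the given velocity equation v(t) = t·(-25·t^3 - 4·t^2 + 12·t - 4), we substitute t = 1 to get v = -21.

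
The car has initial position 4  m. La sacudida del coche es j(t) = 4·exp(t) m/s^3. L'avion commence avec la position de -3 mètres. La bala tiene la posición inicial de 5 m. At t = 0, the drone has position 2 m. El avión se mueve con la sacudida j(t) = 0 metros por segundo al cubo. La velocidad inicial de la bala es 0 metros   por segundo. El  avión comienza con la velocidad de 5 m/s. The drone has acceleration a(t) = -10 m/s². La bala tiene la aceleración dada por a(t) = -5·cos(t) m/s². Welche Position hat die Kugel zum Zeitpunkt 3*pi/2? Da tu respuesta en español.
Debemos encontrar la integral de nuestra ecuación de la aceleración a(t) = -5·cos(t) 2 veces. Tomando ∫a(t)dt y aplicando v(0) = 0, encontramos v(t) = -5·sin(t). Integrando la velocidad y usando la condición inicial x(0) = 5, obtenemos x(t) = 5·cos(t). De la ecuación de la posición x(t) = 5·cos(t), sustituimos t = 3*pi/2 para obtener x = 0.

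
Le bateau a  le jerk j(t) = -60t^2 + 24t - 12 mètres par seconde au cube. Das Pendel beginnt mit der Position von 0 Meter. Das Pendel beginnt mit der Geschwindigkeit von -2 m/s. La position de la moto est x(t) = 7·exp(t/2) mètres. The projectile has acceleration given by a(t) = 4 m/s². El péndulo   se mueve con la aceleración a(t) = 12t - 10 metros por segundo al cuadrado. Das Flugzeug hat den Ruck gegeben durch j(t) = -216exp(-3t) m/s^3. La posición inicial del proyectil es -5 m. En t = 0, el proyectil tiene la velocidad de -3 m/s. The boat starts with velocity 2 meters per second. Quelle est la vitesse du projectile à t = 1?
Pour résoudre ceci, nous devons prendre 1 intégrale de notre équation de l'accélération a(t) = 4. En prenant ∫a(t)dt et en appliquant v(0) = -3, nous trouvons v(t) = 4·t - 3. En utilisant v(t) = 4·t - 3 et en substituant t = 1, nous trouvons v = 1.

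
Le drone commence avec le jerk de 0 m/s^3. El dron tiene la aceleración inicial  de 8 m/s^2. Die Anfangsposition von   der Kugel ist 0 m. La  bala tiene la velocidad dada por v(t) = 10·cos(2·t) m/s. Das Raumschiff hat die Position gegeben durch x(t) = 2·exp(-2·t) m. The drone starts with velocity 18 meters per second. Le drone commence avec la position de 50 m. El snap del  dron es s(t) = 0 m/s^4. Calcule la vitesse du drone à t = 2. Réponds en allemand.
Wir müssen unsere Gleichung für den Snap s(t) = 0 3-mal integrieren. Die Stammfunktion von dem Snap, mit j(0) = 0, ergibt den Ruck: j(t) = 0. Das Integral von dem Ruck, mit a(0) = 8, ergibt die Beschleunigung: a(t) = 8. Mit ∫a(t)dt und Anwendung von v(0) = 18, finden wir v(t) = 8·t + 18. Aus der Gleichung für die Geschwindigkeit v(t) = 8·t + 18, setzen wir t = 2 ein und erhalten v = 34.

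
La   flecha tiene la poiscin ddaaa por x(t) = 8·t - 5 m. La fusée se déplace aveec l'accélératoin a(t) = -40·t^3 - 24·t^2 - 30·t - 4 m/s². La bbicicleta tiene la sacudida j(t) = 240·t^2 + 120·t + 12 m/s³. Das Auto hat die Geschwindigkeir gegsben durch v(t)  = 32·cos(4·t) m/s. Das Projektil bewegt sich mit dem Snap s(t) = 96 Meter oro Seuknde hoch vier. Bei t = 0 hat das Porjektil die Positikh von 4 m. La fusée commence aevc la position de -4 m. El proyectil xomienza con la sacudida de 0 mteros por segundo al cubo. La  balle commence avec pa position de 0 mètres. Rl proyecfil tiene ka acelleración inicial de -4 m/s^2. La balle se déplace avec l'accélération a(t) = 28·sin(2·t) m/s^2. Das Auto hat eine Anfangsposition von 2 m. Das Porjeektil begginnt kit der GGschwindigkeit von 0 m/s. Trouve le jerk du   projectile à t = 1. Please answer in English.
To find the answer, we compute 1 antiderivative of s(t) = 96. The integral of snap is jerk. Using j(0) = 0, we get j(t) = 96·t. Using j(t) = 96·t and substituting t = 1, we find j = 96.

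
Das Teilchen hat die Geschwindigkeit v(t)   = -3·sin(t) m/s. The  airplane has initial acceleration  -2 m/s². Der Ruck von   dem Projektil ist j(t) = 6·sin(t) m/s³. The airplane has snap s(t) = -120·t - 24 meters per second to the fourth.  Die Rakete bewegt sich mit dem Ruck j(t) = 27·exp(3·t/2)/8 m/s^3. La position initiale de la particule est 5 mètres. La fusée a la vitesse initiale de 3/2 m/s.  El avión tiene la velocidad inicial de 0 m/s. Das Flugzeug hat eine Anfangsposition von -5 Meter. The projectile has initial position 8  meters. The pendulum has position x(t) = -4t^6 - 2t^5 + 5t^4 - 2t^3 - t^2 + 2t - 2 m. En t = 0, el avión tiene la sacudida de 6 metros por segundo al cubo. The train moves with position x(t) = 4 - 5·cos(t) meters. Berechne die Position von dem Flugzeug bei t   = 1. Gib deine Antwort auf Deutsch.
Wir müssen das Integral unserer Gleichung für den Snap s(t) = -120·t - 24 4-mal finden. Mit ∫s(t)dt und Anwendung von j(0) = 6, finden wir j(t) = -60·t^2 - 24·t + 6. Das Integral von dem Ruck ist die Beschleunigung. Mit a(0) = -2 erhalten wir a(t) = -20·t^3 - 12·t^2 + 6·t - 2. Durch Integration von der Beschleunigung und Verwendung der Anfangsbedingung v(0) = 0, erhalten wir v(t) = t·(-5·t^3 - 4·t^2 + 3·t - 2). Das Integral von der Geschwindigkeit ist die Position. Mit x(0) = -5 erhalten wir x(t) = -t^5 - t^4 + t^3 - t^2 - 5. Aus der Gleichung für die Position x(t) = -t^5 - t^4 + t^3 - t^2 - 5, setzen wir t = 1 ein und erhalten x = -7.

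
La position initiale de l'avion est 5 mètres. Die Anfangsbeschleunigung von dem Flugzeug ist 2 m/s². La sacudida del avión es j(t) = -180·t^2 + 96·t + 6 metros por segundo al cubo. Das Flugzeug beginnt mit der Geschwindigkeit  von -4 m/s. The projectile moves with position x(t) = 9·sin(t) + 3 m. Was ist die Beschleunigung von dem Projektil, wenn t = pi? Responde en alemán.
Ausgehend von der Position x(t) = 9·sin(t) + 3, nehmen wir 2 Ableitungen. Die Ableitung von der Position ergibt die Geschwindigkeit: v(t) = 9·cos(t). Mit d/dt von v(t) finden wir a(t) = -9·sin(t). Aus der Gleichung für die Beschleunigung a(t) = -9·sin(t), setzen wir t = pi ein und erhalten a = 0.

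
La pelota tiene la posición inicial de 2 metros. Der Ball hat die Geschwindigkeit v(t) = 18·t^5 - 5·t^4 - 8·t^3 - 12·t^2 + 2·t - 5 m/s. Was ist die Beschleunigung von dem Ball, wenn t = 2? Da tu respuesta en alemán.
Ausgehend von der Geschwindigkeit v(t) = 18·t^5 - 5·t^4 - 8·t^3 - 12·t^2 + 2·t - 5, nehmen wir 1 Ableitung. Die Ableitung von der Geschwindigkeit ergibt die Beschleunigung: a(t) = 90·t^4 - 20·t^3 - 24·t^2 - 24·t + 2. Mit a(t) = 90·t^4 - 20·t^3 - 24·t^2 - 24·t + 2 und Einsetzen von t = 2, finden wir a = 1138.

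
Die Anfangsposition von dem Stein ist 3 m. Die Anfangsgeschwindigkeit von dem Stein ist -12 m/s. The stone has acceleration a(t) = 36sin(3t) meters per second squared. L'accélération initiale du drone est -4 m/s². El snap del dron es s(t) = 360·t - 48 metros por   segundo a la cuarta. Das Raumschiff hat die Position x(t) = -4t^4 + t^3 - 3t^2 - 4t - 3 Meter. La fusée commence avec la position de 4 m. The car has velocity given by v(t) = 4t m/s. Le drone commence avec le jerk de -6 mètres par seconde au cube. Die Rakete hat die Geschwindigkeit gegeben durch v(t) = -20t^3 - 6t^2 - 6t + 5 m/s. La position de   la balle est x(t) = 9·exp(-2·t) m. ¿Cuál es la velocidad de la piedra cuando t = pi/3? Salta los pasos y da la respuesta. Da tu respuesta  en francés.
v(pi/3) = 12.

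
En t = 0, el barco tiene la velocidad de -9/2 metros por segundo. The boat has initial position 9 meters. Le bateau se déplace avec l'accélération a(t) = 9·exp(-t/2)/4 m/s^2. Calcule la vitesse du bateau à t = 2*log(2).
Nous devons trouver la primitive de notre équation de l'accélération a(t) = 9·exp(-t/2)/4 1 fois. L'intégrale de l'accélération, avec v(0) = -9/2, donne la vitesse: v(t) = -9·exp(-t/2)/2. De l'équation de la vitesse v(t) = -9·exp(-t/2)/2, nous substituons t = 2*log(2) pour obtenir v = -9/4.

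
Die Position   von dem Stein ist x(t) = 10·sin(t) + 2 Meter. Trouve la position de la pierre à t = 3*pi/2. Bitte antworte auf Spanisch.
De la ecuación de la posición x(t) = 10·sin(t) + 2, sustituimos t = 3*pi/2 para obtener x = -8.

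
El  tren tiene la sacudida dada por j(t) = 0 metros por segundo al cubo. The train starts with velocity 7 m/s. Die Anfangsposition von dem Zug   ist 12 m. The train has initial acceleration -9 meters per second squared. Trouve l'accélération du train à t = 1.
Pour résoudre ceci, nous devons prendre 1 primitive de notre équation du jerk j(t) = 0. En intégrant le jerk et en utilisant la condition initiale a(0) = -9, nous obtenons a(t) = -9. De l'équation de l'accélération a(t) = -9, nous substituons t = 1 pour obtenir a = -9.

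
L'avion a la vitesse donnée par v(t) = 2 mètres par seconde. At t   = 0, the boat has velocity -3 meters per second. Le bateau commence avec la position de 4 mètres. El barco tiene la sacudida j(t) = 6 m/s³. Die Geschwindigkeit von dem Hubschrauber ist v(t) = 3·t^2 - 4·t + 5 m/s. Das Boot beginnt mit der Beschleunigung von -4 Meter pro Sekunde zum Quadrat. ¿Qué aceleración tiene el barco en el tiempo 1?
Partiendo de la sacudida j(t) = 6, tomamos 1 antiderivada. La antiderivada de la sacudida, con a(0) = -4, da la aceleración: a(t) = 6·t - 4. Usando a(t) = 6·t - 4 y sustituyendo t = 1, encontramos a = 2.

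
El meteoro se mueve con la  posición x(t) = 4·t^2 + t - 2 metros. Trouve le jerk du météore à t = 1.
En partant de la position x(t) = 4·t^2 + t - 2, nous prenons 3 dérivées. En prenant d/dt de x(t), nous trouvons v(t) = 8·t + 1. La dérivée de la vitesse donne l'accélération: a(t) = 8. La dérivée de l'accélération donne le jerk: j(t) = 0. De l'équation du jerk j(t) = 0, nous substituons t = 1 pour obtenir j = 0.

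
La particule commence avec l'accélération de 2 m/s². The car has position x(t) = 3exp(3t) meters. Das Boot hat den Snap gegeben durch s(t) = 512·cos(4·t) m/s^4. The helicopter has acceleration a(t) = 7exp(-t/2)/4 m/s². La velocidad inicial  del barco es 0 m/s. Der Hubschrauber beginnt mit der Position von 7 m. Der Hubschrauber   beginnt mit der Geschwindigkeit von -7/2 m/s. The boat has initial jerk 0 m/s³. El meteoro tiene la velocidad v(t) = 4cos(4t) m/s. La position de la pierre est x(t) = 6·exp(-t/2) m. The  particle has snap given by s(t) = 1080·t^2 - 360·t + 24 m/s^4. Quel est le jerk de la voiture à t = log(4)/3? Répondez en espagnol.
Partiendo de la posición x(t) = 3·exp(3·t), tomamos 3 derivadas. La derivada de la posición da la velocidad: v(t) = 9·exp(3·t). Derivando la velocidad, obtenemos la aceleración: a(t) = 27·exp(3·t). La derivada de la aceleración da la sacudida: j(t) = 81·exp(3·t). Usando j(t) = 81·exp(3·t) y sustituyendo t = log(4)/3, encontramos j = 324.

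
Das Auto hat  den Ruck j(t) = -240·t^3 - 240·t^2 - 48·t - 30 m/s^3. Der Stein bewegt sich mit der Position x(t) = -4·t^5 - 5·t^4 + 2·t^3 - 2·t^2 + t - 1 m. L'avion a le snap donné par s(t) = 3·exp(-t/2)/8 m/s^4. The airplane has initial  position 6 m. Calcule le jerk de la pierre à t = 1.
En partant de la position x(t) = -4·t^5 - 5·t^4 + 2·t^3 - 2·t^2 + t - 1, nous prenons 3 dérivées. En prenant d/dt de x(t), nous trouvons v(t) = -20·t^4 - 20·t^3 + 6·t^2 - 4·t + 1. La dérivée de la vitesse donne l'accélération: a(t) = -80·t^3 - 60·t^2 + 12·t - 4. La dérivée de l'accélération donne le jerk: j(t) = -240·t^2 - 120·t + 12. De l'équation du jerk j(t) = -240·t^2 - 120·t + 12, nous substituons t = 1 pour obtenir j = -348.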